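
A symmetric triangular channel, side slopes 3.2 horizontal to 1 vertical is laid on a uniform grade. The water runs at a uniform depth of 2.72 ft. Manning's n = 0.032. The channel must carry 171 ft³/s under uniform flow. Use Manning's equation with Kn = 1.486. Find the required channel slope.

For a triangular section with side slope z = 3.2: A = zy² = 3.2×2.72² = 23.67 ft²; P = 2y√(1+z²) = 2×2.72×3.353 = 18.24 ft.
Hydraulic radius R = A/P = 23.67/18.24 = 1.298 ft.
From Manning's equation, S = [nQ / (1.486 A R^(2/3))]² = [0.032 × 171 / (1.486 × 23.67 × 1.298^(2/3))]² = 0.0171.

S = 0.0171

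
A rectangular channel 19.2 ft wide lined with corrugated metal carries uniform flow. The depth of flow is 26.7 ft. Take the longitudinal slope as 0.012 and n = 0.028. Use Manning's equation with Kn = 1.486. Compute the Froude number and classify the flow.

Flow area A = b·y = 19.2 × 26.7 = 512.6 ft². Wetted perimeter P = b + 2y = 19.2 + 2×26.7 = 72.6 ft.
Hydraulic radius R = A/P = 512.6/72.6 = 7.061 ft.
V = (1.486/n) R^(2/3) √S = (1.486/0.028) × 7.061^(2/3) × √0.012 = 21.4 ft/s. Hydraulic depth D_h = A/T = 512.6/19.2 = 26.7 ft.
Froude number Fr = V/√(g·D_h) = 21.4/√(32.2×26.7) = 0.73, which is less than 1, so the flow is subcritical.

subcritical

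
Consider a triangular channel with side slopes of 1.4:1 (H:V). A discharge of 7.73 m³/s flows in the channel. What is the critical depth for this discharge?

At critical depth, Q² T / (g A³) = 1, i.e. A³/T = Q²/g = 7.73²/9.81 = 6.091.
At y = 1.65 m: A³/T = 11.99 — over.
At y = 1.44 m: A³/T = 6.068 — matches.

y_c = 1.44 m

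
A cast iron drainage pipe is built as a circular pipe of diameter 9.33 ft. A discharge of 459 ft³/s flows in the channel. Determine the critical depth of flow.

At critical depth, Q² T / (g A³) = 1, i.e. A³/T = Q²/g = 459²/32.2 = 6543.
Trying y = 3.72 ft: A³/T = 1799 — too small.
Trying y = 6.57 ft: A³/T = 15990 — too large.
Trying y = 5.21 ft: A³/T = 6529 — ≈ 6543.

y_c = 5.21 ft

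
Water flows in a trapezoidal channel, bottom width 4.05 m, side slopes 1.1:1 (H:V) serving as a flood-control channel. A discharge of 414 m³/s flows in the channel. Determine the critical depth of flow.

y_c = 6.21 m

At critical depth, Q² T / (g A³) = 1, i.e. A³/T = Q²/g = 414²/9.81 = 17470.
At y = 7.9 m: A³/T = 47570 — too large.
At y = 4.82 m: A³/T = 6250 — too small.
At y = 6.21 m: A³/T = 17420 — ≈ 17470.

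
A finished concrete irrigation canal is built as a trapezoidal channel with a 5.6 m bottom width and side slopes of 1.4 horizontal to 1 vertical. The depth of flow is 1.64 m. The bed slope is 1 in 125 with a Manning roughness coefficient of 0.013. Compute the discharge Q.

Q = 97.9 m³/s

With bottom width b = 5.6 m and side slope z = 1.4: A = (b + zy)y = (5.6 + 1.4×1.64)×1.64 = 12.95 m²; P = b + 2y√(1+z²) = 5.6 + 2×1.64×1.72 = 11.24 m.
Hydraulic radius R = A/P = 12.95/11.24 = 1.152 m.
Manning's equation: Q = (1/n) A R^(2/3) S^(1/2) = (1/0.013) × 12.95 × 1.152^(2/3) × 0.008^(1/2) = 97.9 m³/s.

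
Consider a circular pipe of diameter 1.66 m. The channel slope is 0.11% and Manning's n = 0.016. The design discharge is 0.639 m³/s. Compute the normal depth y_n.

Manning's equation rearranged: A R^(2/3) = nQ / (1·√S) = 0.016 × 0.639 / (√0.0011) = 0.3083.
Try y = 0.46 m: A R^(2/3) = 0.202 — too small.
Try y = 0.677 m: A R^(2/3) = 0.4204 — too large.
Try y = 0.573 m: A R^(2/3) = 0.3084 — ≈ 0.3083.

y_n = 0.573 m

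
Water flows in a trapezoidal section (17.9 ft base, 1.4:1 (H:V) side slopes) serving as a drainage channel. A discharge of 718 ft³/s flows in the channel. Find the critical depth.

y_c = 3.36 ft

At critical depth, Q² T / (g A³) = 1, i.e. A³/T = Q²/g = 718²/32.2 = 16010.
Try y = 2.33 ft: A³/T = 4908 — low.
Try y = 4.27 ft: A³/T = 35500 — high.
Try y = 3.36 ft: A³/T = 16040 — matches.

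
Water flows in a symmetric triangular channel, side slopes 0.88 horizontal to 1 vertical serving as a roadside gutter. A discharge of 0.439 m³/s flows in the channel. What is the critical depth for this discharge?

y_c = 0.551 m

At critical depth, Q² T / (g A³) = 1, i.e. A³/T = Q²/g = 0.439²/9.81 = 0.01965.
Try y = 0.422 m: A³/T = 0.005182 — low.
Try y = 0.607 m: A³/T = 0.03191 — high.
Try y = 0.551 m: A³/T = 0.01966 — matches.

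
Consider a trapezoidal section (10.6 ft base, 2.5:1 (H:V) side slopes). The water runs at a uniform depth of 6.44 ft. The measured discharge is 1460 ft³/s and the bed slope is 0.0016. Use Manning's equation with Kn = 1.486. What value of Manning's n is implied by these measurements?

n = 0.017

With bottom width b = 10.6 ft and side slope z = 2.5: A = (b + zy)y = (10.6 + 2.5×6.44)×6.44 = 171.9 ft²; P = b + 2y√(1+z²) = 10.6 + 2×6.44×2.693 = 45.28 ft.
Hydraulic radius R = A/P = 171.9/45.28 = 3.797 ft.
Rearranging Manning's equation: n = (1.486/Q) A R^(2/3) S^(1/2) = (1.486/1460) × 171.9 × 3.797^(2/3) × √0.0016 = 0.017.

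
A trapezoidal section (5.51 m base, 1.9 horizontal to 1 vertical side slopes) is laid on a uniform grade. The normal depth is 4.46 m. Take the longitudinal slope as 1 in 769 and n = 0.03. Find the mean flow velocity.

With bottom width b = 5.51 m and side slope z = 1.9: A = (b + zy)y = (5.51 + 1.9×4.46)×4.46 = 62.37 m²; P = b + 2y√(1+z²) = 5.51 + 2×4.46×2.147 = 24.66 m.
Hydraulic radius R = A/P = 62.37/24.66 = 2.529 m.
From Manning's equation, V = (1/n) R^(2/3) S^(1/2) = (1/0.03) × 2.529^(2/3) × 0.0013^(1/2) = 2.23 m/s.

V = 2.23 m/s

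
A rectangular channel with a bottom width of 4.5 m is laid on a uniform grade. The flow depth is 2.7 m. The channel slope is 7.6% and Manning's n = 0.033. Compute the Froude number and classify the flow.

Flow area A = b·y = 4.5 × 2.7 = 12.15 m². Wetted perimeter P = b + 2y = 4.5 + 2×2.7 = 9.9 m.
Hydraulic radius R = A/P = 12.15/9.9 = 1.227 m.
V = (1/n) R^(2/3) √S = (1/0.033) × 1.227^(2/3) × √0.076 = 9.576 m/s. Hydraulic depth D_h = A/T = 12.15/4.5 = 2.7 m.
Froude number Fr = V/√(g·D_h) = 9.576/√(9.81×2.7) = 1.86, which is greater than 1, so the flow is supercritical.

supercritical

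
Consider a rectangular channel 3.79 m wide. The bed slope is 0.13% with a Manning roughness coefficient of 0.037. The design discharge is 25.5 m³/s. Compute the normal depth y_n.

Manning's equation rearranged: A R^(2/3) = nQ / (1·√S) = 0.037 × 25.5 / (√0.0013) = 26.17.
Try y = 6.99 m: A R^(2/3) = 34.57 — too large.
Try y = 4.65 m: A R^(2/3) = 21.49 — too small.
Try y = 5.49 m: A R^(2/3) = 26.15 — ≈ 26.17.

y_n = 5.49 m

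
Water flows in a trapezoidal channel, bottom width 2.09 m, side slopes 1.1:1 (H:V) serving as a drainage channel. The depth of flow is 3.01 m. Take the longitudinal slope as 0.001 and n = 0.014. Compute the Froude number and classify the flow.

With bottom width b = 2.09 m and side slope z = 1.1: A = (b + zy)y = (2.09 + 1.1×3.01)×3.01 = 16.26 m²; P = b + 2y√(1+z²) = 2.09 + 2×3.01×1.487 = 11.04 m.
Hydraulic radius R = A/P = 16.26/11.04 = 1.473 m.
V = (1/n) R^(2/3) √S = (1/0.014) × 1.473^(2/3) × √0.001 = 2.924 m/s. Hydraulic depth D_h = A/T = 16.26/8.712 = 1.866 m.
Froude number Fr = V/√(g·D_h) = 2.924/√(9.81×1.866) = 0.683, which is less than 1, so the flow is subcritical.

subcritical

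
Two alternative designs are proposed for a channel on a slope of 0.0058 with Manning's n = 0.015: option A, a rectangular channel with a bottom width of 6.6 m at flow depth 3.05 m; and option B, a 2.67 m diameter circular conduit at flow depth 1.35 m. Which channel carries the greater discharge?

Channel A: Flow area A = b·y = 6.6 × 3.05 = 20.13 m². Wetted perimeter P = b + 2y = 6.6 + 2×3.05 = 12.7 m. Hydraulic radius R = A/P = 20.13/12.7 = 1.585 m. Q_A = (1/0.015)·20.13·1.585^(2/3)·√0.0058 = 138.9 m³/s.
Channel B: For a circular section of diameter D = 2.67 m at depth y = 1.35 m, the central angle is θ = 2 arccos(1 − 2y/D) = 3.164 rad. Then A = (D²/8)(θ − sin θ) = 2.84 m² and P = Dθ/2 = 4.224 m. Hydraulic radius R = A/P = 2.84/4.224 = 0.6722 m. Q_B = (1/0.015)·2.84·0.6722^(2/3)·√0.0058 = 11.06 m³/s.
Q_A = 138.9 m³/s vs Q_B = 11.06 m³/s, so channel A carries more.

channel A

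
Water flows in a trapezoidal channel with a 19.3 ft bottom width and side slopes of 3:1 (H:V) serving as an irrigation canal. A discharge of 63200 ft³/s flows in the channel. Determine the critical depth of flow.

At critical depth, Q² T / (g A³) = 1, i.e. A³/T = Q²/g = 63200²/32.2 = 124000000.
Try y = 32.4 ft: A³/T = 251700000 — high.
Try y = 27.8 ft: A³/T = 125100000 — matches.

y_c = 27.8 ft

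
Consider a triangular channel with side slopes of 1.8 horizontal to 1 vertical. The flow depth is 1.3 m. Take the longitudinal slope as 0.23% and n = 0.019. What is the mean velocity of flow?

For a triangular section with side slope z = 1.8: A = zy² = 1.8×1.3² = 3.042 m²; P = 2y√(1+z²) = 2×1.3×2.059 = 5.354 m.
Hydraulic radius R = A/P = 3.042/5.354 = 0.5682 m.
From Manning's equation, V = (1/n) R^(2/3) S^(1/2) = (1/0.019) × 0.5682^(2/3) × 0.0023^(1/2) = 1.73 m/s.

V = 1.73 m/s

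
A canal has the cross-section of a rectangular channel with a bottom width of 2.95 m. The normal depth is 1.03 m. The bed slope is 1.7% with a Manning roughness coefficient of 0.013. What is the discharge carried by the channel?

Q = 21.8 m³/s

Flow area A = b·y = 2.95 × 1.03 = 3.039 m². Wetted perimeter P = b + 2y = 2.95 + 2×1.03 = 5.01 m.
Hydraulic radius R = A/P = 3.039/5.01 = 0.6065 m.
Manning's equation: Q = (1/n) A R^(2/3) S^(1/2) = (1/0.013) × 3.039 × 0.6065^(2/3) × 0.017^(1/2) = 21.8 m³/s.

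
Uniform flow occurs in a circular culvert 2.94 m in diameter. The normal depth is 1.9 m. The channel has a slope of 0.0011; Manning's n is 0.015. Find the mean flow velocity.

For a circular section of diameter D = 2.94 m at depth y = 1.9 m, the central angle is θ = 2 arccos(1 − 2y/D) = 3.735 rad. Then A = (D²/8)(θ − sin θ) = 4.64 m² and P = Dθ/2 = 5.491 m.
Hydraulic radius R = A/P = 4.64/5.491 = 0.8451 m.
From Manning's equation, V = (1/n) R^(2/3) S^(1/2) = (1/0.015) × 0.8451^(2/3) × 0.0011^(1/2) = 1.98 m/s.

V = 1.98 m/s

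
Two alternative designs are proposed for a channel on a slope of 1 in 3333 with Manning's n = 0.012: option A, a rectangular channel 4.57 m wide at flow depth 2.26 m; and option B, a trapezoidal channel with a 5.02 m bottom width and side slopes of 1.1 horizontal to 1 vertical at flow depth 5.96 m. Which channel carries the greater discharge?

channel B

Channel A: Flow area A = b·y = 4.57 × 2.26 = 10.33 m². Wetted perimeter P = b + 2y = 4.57 + 2×2.26 = 9.09 m. Hydraulic radius R = A/P = 10.33/9.09 = 1.136 m. Q_A = (1/0.012)·10.33·1.136^(2/3)·√0.0003 = 16.23 m³/s.
Channel B: With bottom width b = 5.02 m and side slope z = 1.1: A = (b + zy)y = (5.02 + 1.1×5.96)×5.96 = 68.99 m²; P = b + 2y√(1+z²) = 5.02 + 2×5.96×1.487 = 22.74 m. Hydraulic radius R = A/P = 68.99/22.74 = 3.034 m. Q_B = (1/0.012)·68.99·3.034^(2/3)·√0.0003 = 208.7 m³/s.
Q_A = 16.23 m³/s vs Q_B = 208.7 m³/s, so channel B carries more.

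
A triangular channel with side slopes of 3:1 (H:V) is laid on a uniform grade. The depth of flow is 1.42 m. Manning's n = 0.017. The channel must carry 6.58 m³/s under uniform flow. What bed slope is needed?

S = 0.000579

For a triangular section with side slope z = 3: A = zy² = 3×1.42² = 6.049 m²; P = 2y√(1+z²) = 2×1.42×3.162 = 8.981 m.
Hydraulic radius R = A/P = 6.049/8.981 = 0.6736 m.
From Manning's equation, S = [nQ / (1 A R^(2/3))]² = [0.017 × 6.58 / (1 × 6.049 × 0.6736^(2/3))]² = 0.000579.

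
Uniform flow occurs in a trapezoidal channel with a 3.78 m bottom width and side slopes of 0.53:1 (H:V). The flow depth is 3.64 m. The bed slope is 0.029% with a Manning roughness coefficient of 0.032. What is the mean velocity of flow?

With bottom width b = 3.78 m and side slope z = 0.53: A = (b + zy)y = (3.78 + 0.53×3.64)×3.64 = 20.78 m²; P = b + 2y√(1+z²) = 3.78 + 2×3.64×1.132 = 12.02 m.
Hydraulic radius R = A/P = 20.78/12.02 = 1.729 m.
From Manning's equation, V = (1/n) R^(2/3) S^(1/2) = (1/0.032) × 1.729^(2/3) × 0.00029^(1/2) = 0.767 m/s.

V = 0.767 m/s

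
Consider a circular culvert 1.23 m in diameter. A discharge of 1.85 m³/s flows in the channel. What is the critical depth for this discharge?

y_c = 0.742 m

At critical depth, Q² T / (g A³) = 1, i.e. A³/T = Q²/g = 1.85²/9.81 = 0.3489.
At y = 0.597 m: A³/T = 0.1522 — too small.
At y = 0.948 m: A³/T = 0.9177 — too large.
At y = 0.742 m: A³/T = 0.3494 — close enough.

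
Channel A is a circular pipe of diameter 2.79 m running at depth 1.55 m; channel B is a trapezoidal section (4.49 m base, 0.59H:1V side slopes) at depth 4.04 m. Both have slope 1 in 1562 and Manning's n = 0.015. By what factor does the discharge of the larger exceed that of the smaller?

15.4

Channel A: For a circular section of diameter D = 2.79 m at depth y = 1.55 m, the central angle is θ = 2 arccos(1 − 2y/D) = 3.364 rad. Then A = (D²/8)(θ − sin θ) = 3.488 m² and P = Dθ/2 = 4.693 m. Hydraulic radius R = A/P = 3.488/4.693 = 0.7433 m. Q_A = (1/0.015)·3.488·0.7433^(2/3)·√0.0006402 = 4.828 m³/s.
Channel B: With bottom width b = 4.49 m and side slope z = 0.59: A = (b + zy)y = (4.49 + 0.59×4.04)×4.04 = 27.77 m²; P = b + 2y√(1+z²) = 4.49 + 2×4.04×1.161 = 13.87 m. Hydraulic radius R = A/P = 27.77/13.87 = 2.002 m. Q_B = (1/0.015)·27.77·2.002^(2/3)·√0.0006402 = 74.4 m³/s.
The larger discharge is 74.4 m³/s and the smaller is 4.828 m³/s; the ratio is 15.4.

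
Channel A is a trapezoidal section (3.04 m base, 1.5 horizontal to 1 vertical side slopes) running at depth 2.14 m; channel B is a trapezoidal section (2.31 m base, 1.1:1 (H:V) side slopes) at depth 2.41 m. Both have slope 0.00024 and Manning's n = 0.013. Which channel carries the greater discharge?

channel A

Channel A: With bottom width b = 3.04 m and side slope z = 1.5: A = (b + zy)y = (3.04 + 1.5×2.14)×2.14 = 13.38 m²; P = b + 2y√(1+z²) = 3.04 + 2×2.14×1.803 = 10.76 m. Hydraulic radius R = A/P = 13.38/10.76 = 1.244 m. Q_A = (1/0.013)·13.38·1.244^(2/3)·√0.00024 = 18.43 m³/s.
Channel B: With bottom width b = 2.31 m and side slope z = 1.1: A = (b + zy)y = (2.31 + 1.1×2.41)×2.41 = 11.96 m²; P = b + 2y√(1+z²) = 2.31 + 2×2.41×1.487 = 9.475 m. Hydraulic radius R = A/P = 11.96/9.475 = 1.262 m. Q_B = (1/0.013)·11.96·1.262^(2/3)·√0.00024 = 16.64 m³/s.
Q_A = 18.43 m³/s vs Q_B = 16.64 m³/s, so channel A carries more.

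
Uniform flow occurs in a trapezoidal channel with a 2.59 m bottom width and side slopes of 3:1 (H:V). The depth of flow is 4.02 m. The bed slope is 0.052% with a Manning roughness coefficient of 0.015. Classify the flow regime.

With bottom width b = 2.59 m and side slope z = 3: A = (b + zy)y = (2.59 + 3×4.02)×4.02 = 58.89 m²; P = b + 2y√(1+z²) = 2.59 + 2×4.02×3.162 = 28.01 m.
Hydraulic radius R = A/P = 58.89/28.01 = 2.102 m.
V = (1/n) R^(2/3) √S = (1/0.015) × 2.102^(2/3) × √0.00052 = 2.495 m/s. Hydraulic depth D_h = A/T = 58.89/26.71 = 2.205 m.
Froude number Fr = V/√(g·D_h) = 2.495/√(9.81×2.205) = 0.536, which is less than 1, so the flow is subcritical.

subcritical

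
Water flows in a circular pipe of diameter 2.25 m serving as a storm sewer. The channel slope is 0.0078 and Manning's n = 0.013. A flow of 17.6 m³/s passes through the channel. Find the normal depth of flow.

y_n = 1.76 m

Manning's equation rearranged: A R^(2/3) = nQ / (1·√S) = 0.013 × 17.6 / (√0.0078) = 2.591.
Trying y = 1.52 m: A R^(2/3) = 2.163 — low.
Trying y = 2.09 m: A R^(2/3) = 2.913 — high.
Trying y = 1.76 m: A R^(2/3) = 2.589 — matches.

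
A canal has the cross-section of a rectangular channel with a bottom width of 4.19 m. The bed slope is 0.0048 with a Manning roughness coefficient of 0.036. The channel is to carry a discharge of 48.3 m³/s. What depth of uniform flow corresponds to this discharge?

Manning's equation rearranged: A R^(2/3) = nQ / (1·√S) = 0.036 × 48.3 / (√0.0048) = 25.1.
Trying y = 5.96 m: A R^(2/3) = 33.45 — too large.
Trying y = 3.74 m: A R^(2/3) = 19.07 — too small.
Trying y = 4.68 m: A R^(2/3) = 25.09 — close enough.

y_n = 4.68 m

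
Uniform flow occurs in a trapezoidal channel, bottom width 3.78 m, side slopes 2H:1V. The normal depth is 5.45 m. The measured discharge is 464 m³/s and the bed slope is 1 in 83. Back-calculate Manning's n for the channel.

With bottom width b = 3.78 m and side slope z = 2: A = (b + zy)y = (3.78 + 2×5.45)×5.45 = 80.01 m²; P = b + 2y√(1+z²) = 3.78 + 2×5.45×2.236 = 28.15 m.
Hydraulic radius R = A/P = 80.01/28.15 = 2.842 m.
Rearranging Manning's equation: n = (1/Q) A R^(2/3) S^(1/2) = (1/464) × 80.01 × 2.842^(2/3) × √0.01205 = 0.038.

n = 0.038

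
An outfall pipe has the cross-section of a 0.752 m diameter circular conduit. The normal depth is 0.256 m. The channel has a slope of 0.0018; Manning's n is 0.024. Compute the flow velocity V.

V = 0.482 m/s

For a circular section of diameter D = 0.752 m at depth y = 0.256 m, the central angle is θ = 2 arccos(1 − 2y/D) = 2.492 rad. Then A = (D²/8)(θ − sin θ) = 0.1334 m² and P = Dθ/2 = 0.937 m.
Hydraulic radius R = A/P = 0.1334/0.937 = 0.1424 m.
From Manning's equation, V = (1/n) R^(2/3) S^(1/2) = (1/0.024) × 0.1424^(2/3) × 0.0018^(1/2) = 0.482 m/s.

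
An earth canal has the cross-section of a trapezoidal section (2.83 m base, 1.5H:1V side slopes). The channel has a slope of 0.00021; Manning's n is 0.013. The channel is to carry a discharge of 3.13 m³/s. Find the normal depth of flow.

y_n = 0.913 m

Manning's equation rearranged: A R^(2/3) = nQ / (1·√S) = 0.013 × 3.13 / (√0.00021) = 2.808.
Trying y = 1.02 m: A R^(2/3) = 3.45 — over.
Trying y = 0.658 m: A R^(2/3) = 1.546 — short.
Trying y = 0.913 m: A R^(2/3) = 2.807 — ≈ 2.808.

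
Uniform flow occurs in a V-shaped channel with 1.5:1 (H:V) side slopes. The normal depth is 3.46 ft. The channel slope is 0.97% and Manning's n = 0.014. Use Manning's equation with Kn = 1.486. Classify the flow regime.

For a triangular section with side slope z = 1.5: A = zy² = 1.5×3.46² = 17.96 ft²; P = 2y√(1+z²) = 2×3.46×1.803 = 12.48 ft.
Hydraulic radius R = A/P = 17.96/12.48 = 1.439 ft.
V = (1.486/n) R^(2/3) √S = (1.486/0.014) × 1.439^(2/3) × √0.0097 = 13.33 ft/s. Hydraulic depth D_h = A/T = 17.96/10.38 = 1.73 ft.
Froude number Fr = V/√(g·D_h) = 13.33/√(32.2×1.73) = 1.79, which is greater than 1, so the flow is supercritical.

supercritical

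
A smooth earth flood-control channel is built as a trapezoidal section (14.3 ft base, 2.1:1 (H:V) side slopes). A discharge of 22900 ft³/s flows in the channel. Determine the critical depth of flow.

y_c = 20.5 ft

At critical depth, Q² T / (g A³) = 1, i.e. A³/T = Q²/g = 22900²/32.2 = 16290000.
Try y = 22.9 ft: A³/T = 26400000 — too large.
Try y = 14.7 ft: A³/T = 3850000 — too small.
Try y = 20.5 ft: A³/T = 16190000 — close enough.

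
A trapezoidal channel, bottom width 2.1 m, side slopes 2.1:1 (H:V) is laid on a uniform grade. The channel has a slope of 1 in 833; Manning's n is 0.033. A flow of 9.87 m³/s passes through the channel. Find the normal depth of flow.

y_n = 1.7 m

Manning's equation rearranged: A R^(2/3) = nQ / (1·√S) = 0.033 × 9.87 / (√0.0012) = 9.401.
Trying y = 2.17 m: A R^(2/3) = 16.17 — too large.
Trying y = 1.36 m: A R^(2/3) = 5.808 — too small.
Trying y = 1.7 m: A R^(2/3) = 9.4 — matches.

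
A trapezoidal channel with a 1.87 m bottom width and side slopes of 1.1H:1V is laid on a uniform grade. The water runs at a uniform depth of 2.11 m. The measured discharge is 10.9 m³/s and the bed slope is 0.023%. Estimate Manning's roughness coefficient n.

With bottom width b = 1.87 m and side slope z = 1.1: A = (b + zy)y = (1.87 + 1.1×2.11)×2.11 = 8.843 m²; P = b + 2y√(1+z²) = 1.87 + 2×2.11×1.487 = 8.143 m.
Hydraulic radius R = A/P = 8.843/8.143 = 1.086 m.
Rearranging Manning's equation: n = (1/Q) A R^(2/3) S^(1/2) = (1/10.9) × 8.843 × 1.086^(2/3) × √0.00023 = 0.013.

n = 0.013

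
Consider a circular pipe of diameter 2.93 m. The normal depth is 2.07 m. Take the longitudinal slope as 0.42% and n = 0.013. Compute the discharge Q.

Q = 23.1 m³/s

For a circular section of diameter D = 2.93 m at depth y = 2.07 m, the central angle is θ = 2 arccos(1 − 2y/D) = 3.993 rad. Then A = (D²/8)(θ − sin θ) = 5.092 m² and P = Dθ/2 = 5.85 m.
Hydraulic radius R = A/P = 5.092/5.85 = 0.8705 m.
Manning's equation: Q = (1/n) A R^(2/3) S^(1/2) = (1/0.013) × 5.092 × 0.8705^(2/3) × 0.0042^(1/2) = 23.1 m³/s.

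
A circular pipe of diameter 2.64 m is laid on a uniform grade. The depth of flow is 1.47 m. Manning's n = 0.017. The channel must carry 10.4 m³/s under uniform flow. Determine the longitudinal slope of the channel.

S = 0.00509

For a circular section of diameter D = 2.64 m at depth y = 1.47 m, the central angle is θ = 2 arccos(1 − 2y/D) = 3.369 rad. Then A = (D²/8)(θ − sin θ) = 3.132 m² and P = Dθ/2 = 4.448 m.
Hydraulic radius R = A/P = 3.132/4.448 = 0.7042 m.
From Manning's equation, S = [nQ / (1 A R^(2/3))]² = [0.017 × 10.4 / (1 × 3.132 × 0.7042^(2/3))]² = 0.00509.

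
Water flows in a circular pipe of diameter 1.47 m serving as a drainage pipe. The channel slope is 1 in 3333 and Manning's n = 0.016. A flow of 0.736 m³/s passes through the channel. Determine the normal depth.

y_n = 0.977 m

Manning's equation rearranged: A R^(2/3) = nQ / (1·√S) = 0.016 × 0.736 / (√0.0003) = 0.6799.
At y = 1.16 m: A R^(2/3) = 0.8395 — high.
At y = 0.799 m: A R^(2/3) = 0.5003 — low.
At y = 0.977 m: A R^(2/3) = 0.6797 — ≈ 0.6799.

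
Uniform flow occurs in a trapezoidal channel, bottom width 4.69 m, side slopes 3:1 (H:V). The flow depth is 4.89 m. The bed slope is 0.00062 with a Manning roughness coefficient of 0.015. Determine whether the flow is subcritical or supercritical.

With bottom width b = 4.69 m and side slope z = 3: A = (b + zy)y = (4.69 + 3×4.89)×4.89 = 94.67 m²; P = b + 2y√(1+z²) = 4.69 + 2×4.89×3.162 = 35.62 m.
Hydraulic radius R = A/P = 94.67/35.62 = 2.658 m.
V = (1/n) R^(2/3) √S = (1/0.015) × 2.658^(2/3) × √0.00062 = 3.185 m/s. Hydraulic depth D_h = A/T = 94.67/34.03 = 2.782 m.
Froude number Fr = V/√(g·D_h) = 3.185/√(9.81×2.782) = 0.61, which is less than 1, so the flow is subcritical.

subcritical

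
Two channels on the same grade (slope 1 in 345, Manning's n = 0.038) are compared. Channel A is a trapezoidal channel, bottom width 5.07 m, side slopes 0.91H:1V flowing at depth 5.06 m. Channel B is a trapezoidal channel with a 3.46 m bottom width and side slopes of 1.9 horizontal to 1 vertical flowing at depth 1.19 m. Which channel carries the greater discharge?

Channel A: With bottom width b = 5.07 m and side slope z = 0.91: A = (b + zy)y = (5.07 + 0.91×5.06)×5.06 = 48.95 m²; P = b + 2y√(1+z²) = 5.07 + 2×5.06×1.352 = 18.75 m. Hydraulic radius R = A/P = 48.95/18.75 = 2.61 m. Q_A = (1/0.038)·48.95·2.61^(2/3)·√0.002899 = 131.5 m³/s.
Channel B: With bottom width b = 3.46 m and side slope z = 1.9: A = (b + zy)y = (3.46 + 1.9×1.19)×1.19 = 6.808 m²; P = b + 2y√(1+z²) = 3.46 + 2×1.19×2.147 = 8.57 m. Hydraulic radius R = A/P = 6.808/8.57 = 0.7944 m. Q_B = (1/0.038)·6.808·0.7944^(2/3)·√0.002899 = 8.273 m³/s.
Q_A = 131.5 m³/s vs Q_B = 8.273 m³/s, so channel A carries more.

channel A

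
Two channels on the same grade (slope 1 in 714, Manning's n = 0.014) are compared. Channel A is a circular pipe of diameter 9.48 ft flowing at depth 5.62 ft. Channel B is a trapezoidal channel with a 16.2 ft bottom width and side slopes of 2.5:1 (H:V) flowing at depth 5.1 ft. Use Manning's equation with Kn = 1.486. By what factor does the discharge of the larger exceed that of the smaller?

4.02

Channel A: For a circular section of diameter D = 9.48 ft at depth y = 5.62 ft, the central angle is θ = 2 arccos(1 − 2y/D) = 3.515 rad. Then A = (D²/8)(θ − sin θ) = 43.59 ft² and P = Dθ/2 = 16.66 ft. Hydraulic radius R = A/P = 43.59/16.66 = 2.616 ft. Q_A = (1.486/0.014)·43.59·2.616^(2/3)·√0.001401 = 328.7 ft³/s.
Channel B: With bottom width b = 16.2 ft and side slope z = 2.5: A = (b + zy)y = (16.2 + 2.5×5.1)×5.1 = 147.6 ft²; P = b + 2y√(1+z²) = 16.2 + 2×5.1×2.693 = 43.66 ft. Hydraulic radius R = A/P = 147.6/43.66 = 3.381 ft. Q_B = (1.486/0.014)·147.6·3.381^(2/3)·√0.001401 = 1321 ft³/s.
The larger discharge is 1321 ft³/s and the smaller is 328.7 ft³/s; the ratio is 4.02.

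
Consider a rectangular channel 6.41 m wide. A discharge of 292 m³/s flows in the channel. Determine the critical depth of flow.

For a rectangular channel, critical depth y_c = (q²/g)^(1/3) where q = Q/b = 292/6.41 = 45.55 m²/s.
So y_c = (45.55²/9.81)^(1/3) = 5.96 m.

y_c = 5.96 m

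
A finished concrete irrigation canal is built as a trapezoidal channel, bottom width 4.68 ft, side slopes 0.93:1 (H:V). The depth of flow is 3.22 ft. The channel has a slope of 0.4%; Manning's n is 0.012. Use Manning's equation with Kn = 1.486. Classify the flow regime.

supercritical

With bottom width b = 4.68 ft and side slope z = 0.93: A = (b + zy)y = (4.68 + 0.93×3.22)×3.22 = 24.71 ft²; P = b + 2y√(1+z²) = 4.68 + 2×3.22×1.366 = 13.47 ft.
Hydraulic radius R = A/P = 24.71/13.47 = 1.834 ft.
V = (1.486/n) R^(2/3) √S = (1.486/0.012) × 1.834^(2/3) × √0.004 = 11.73 ft/s. Hydraulic depth D_h = A/T = 24.71/10.67 = 2.316 ft.
Froude number Fr = V/√(g·D_h) = 11.73/√(32.2×2.316) = 1.36, which is greater than 1, so the flow is supercritical.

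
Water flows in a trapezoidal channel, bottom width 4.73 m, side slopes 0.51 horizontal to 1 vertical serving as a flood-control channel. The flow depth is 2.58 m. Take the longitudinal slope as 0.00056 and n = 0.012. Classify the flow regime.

With bottom width b = 4.73 m and side slope z = 0.51: A = (b + zy)y = (4.73 + 0.51×2.58)×2.58 = 15.6 m²; P = b + 2y√(1+z²) = 4.73 + 2×2.58×1.123 = 10.52 m.
Hydraulic radius R = A/P = 15.6/10.52 = 1.482 m.
V = (1/n) R^(2/3) √S = (1/0.012) × 1.482^(2/3) × √0.00056 = 2.564 m/s. Hydraulic depth D_h = A/T = 15.6/7.362 = 2.119 m.
Froude number Fr = V/√(g·D_h) = 2.564/√(9.81×2.119) = 0.562, which is less than 1, so the flow is subcritical.

subcritical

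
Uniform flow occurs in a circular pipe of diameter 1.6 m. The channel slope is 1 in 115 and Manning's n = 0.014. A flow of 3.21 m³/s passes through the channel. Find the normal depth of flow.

y_n = 0.744 m

Manning's equation rearranged: A R^(2/3) = nQ / (1·√S) = 0.014 × 3.21 / (√0.008696) = 0.4819.
Trying y = 0.94 m: A R^(2/3) = 0.7099 — too large.
Trying y = 0.65 m: A R^(2/3) = 0.3784 — too small.
Trying y = 0.744 m: A R^(2/3) = 0.4816 — close enough.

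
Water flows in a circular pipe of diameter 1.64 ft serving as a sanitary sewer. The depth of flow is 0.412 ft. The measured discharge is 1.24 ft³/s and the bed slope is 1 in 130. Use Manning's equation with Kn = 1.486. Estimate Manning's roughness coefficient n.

n = 0.0169

For a circular section of diameter D = 1.64 ft at depth y = 0.412 ft, the central angle is θ = 2 arccos(1 − 2y/D) = 2.1 rad. Then A = (D²/8)(θ − sin θ) = 0.4158 ft² and P = Dθ/2 = 1.722 ft.
Hydraulic radius R = A/P = 0.4158/1.722 = 0.2415 ft.
Rearranging Manning's equation: n = (1.486/Q) A R^(2/3) S^(1/2) = (1.486/1.24) × 0.4158 × 0.2415^(2/3) × √0.007692 = 0.0169.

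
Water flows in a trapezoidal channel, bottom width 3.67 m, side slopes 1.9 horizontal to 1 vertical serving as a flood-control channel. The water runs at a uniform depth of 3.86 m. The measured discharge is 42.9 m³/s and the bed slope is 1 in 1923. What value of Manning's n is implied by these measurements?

With bottom width b = 3.67 m and side slope z = 1.9: A = (b + zy)y = (3.67 + 1.9×3.86)×3.86 = 42.48 m²; P = b + 2y√(1+z²) = 3.67 + 2×3.86×2.147 = 20.25 m.
Hydraulic radius R = A/P = 42.48/20.25 = 2.098 m.
Rearranging Manning's equation: n = (1/Q) A R^(2/3) S^(1/2) = (1/42.9) × 42.48 × 2.098^(2/3) × √0.00052 = 0.037.

n = 0.037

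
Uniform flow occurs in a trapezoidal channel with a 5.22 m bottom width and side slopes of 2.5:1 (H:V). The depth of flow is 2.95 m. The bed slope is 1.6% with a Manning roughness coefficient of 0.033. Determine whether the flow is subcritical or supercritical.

With bottom width b = 5.22 m and side slope z = 2.5: A = (b + zy)y = (5.22 + 2.5×2.95)×2.95 = 37.16 m²; P = b + 2y√(1+z²) = 5.22 + 2×2.95×2.693 = 21.11 m.
Hydraulic radius R = A/P = 37.16/21.11 = 1.76 m.
V = (1/n) R^(2/3) √S = (1/0.033) × 1.76^(2/3) × √0.016 = 5.588 m/s. Hydraulic depth D_h = A/T = 37.16/19.97 = 1.861 m.
Froude number Fr = V/√(g·D_h) = 5.588/√(9.81×1.861) = 1.31, which is greater than 1, so the flow is supercritical.

supercritical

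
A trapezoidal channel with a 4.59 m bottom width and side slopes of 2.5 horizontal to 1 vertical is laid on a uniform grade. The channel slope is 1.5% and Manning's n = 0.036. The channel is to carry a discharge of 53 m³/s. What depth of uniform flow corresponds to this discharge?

Manning's equation rearranged: A R^(2/3) = nQ / (1·√S) = 0.036 × 53 / (√0.015) = 15.58.
At y = 1.91 m: A R^(2/3) = 20.23 — over.
At y = 1.34 m: A R^(2/3) = 9.927 — short.
At y = 1.68 m: A R^(2/3) = 15.57 — ≈ 15.58.

y_n = 1.68 m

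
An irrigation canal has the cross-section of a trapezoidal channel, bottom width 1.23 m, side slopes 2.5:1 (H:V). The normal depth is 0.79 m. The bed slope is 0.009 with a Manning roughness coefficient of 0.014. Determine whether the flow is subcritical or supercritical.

With bottom width b = 1.23 m and side slope z = 2.5: A = (b + zy)y = (1.23 + 2.5×0.79)×0.79 = 2.532 m²; P = b + 2y√(1+z²) = 1.23 + 2×0.79×2.693 = 5.484 m.
Hydraulic radius R = A/P = 2.532/5.484 = 0.4617 m.
V = (1/n) R^(2/3) √S = (1/0.014) × 0.4617^(2/3) × √0.009 = 4.048 m/s. Hydraulic depth D_h = A/T = 2.532/5.18 = 0.4888 m.
Froude number Fr = V/√(g·D_h) = 4.048/√(9.81×0.4888) = 1.85, which is greater than 1, so the flow is supercritical.

supercritical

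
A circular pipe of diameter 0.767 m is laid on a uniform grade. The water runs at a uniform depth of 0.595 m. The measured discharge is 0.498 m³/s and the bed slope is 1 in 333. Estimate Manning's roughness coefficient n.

n = 0.016

For a circular section of diameter D = 0.767 m at depth y = 0.595 m, the central angle is θ = 2 arccos(1 − 2y/D) = 4.31 rad. Then A = (D²/8)(θ − sin θ) = 0.3846 m² and P = Dθ/2 = 1.653 m.
Hydraulic radius R = A/P = 0.3846/1.653 = 0.2327 m.
Rearranging Manning's equation: n = (1/Q) A R^(2/3) S^(1/2) = (1/0.498) × 0.3846 × 0.2327^(2/3) × √0.003003 = 0.016.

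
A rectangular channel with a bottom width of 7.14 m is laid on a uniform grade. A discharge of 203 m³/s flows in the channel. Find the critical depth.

For a rectangular channel, critical depth y_c = (q²/g)^(1/3) where q = Q/b = 203/7.14 = 28.43 m²/s.
So y_c = (28.43²/9.81)^(1/3) = 4.35 m.

y_c = 4.35 m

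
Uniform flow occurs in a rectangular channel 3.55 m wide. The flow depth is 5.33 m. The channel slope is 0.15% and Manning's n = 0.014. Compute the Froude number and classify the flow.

Flow area A = b·y = 3.55 × 5.33 = 18.92 m². Wetted perimeter P = b + 2y = 3.55 + 2×5.33 = 14.21 m.
Hydraulic radius R = A/P = 18.92/14.21 = 1.332 m.
V = (1/n) R^(2/3) √S = (1/0.014) × 1.332^(2/3) × √0.0015 = 3.348 m/s. Hydraulic depth D_h = A/T = 18.92/3.55 = 5.33 m.
Froude number Fr = V/√(g·D_h) = 3.348/√(9.81×5.33) = 0.463, which is less than 1, so the flow is subcritical.

subcritical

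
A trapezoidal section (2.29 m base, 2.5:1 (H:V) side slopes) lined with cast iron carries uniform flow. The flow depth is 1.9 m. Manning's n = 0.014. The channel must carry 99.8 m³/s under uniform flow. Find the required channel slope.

S = 0.00999

With bottom width b = 2.29 m and side slope z = 2.5: A = (b + zy)y = (2.29 + 2.5×1.9)×1.9 = 13.38 m²; P = b + 2y√(1+z²) = 2.29 + 2×1.9×2.693 = 12.52 m.
Hydraulic radius R = A/P = 13.38/12.52 = 1.068 m.
From Manning's equation, S = [nQ / (1 A R^(2/3))]² = [0.014 × 99.8 / (1 × 13.38 × 1.068^(2/3))]² = 0.00999.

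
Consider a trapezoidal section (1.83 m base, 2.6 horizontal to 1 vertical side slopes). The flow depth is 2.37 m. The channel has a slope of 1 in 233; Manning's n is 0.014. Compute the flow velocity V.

V = 5.46 m/s

With bottom width b = 1.83 m and side slope z = 2.6: A = (b + zy)y = (1.83 + 2.6×2.37)×2.37 = 18.94 m²; P = b + 2y√(1+z²) = 1.83 + 2×2.37×2.786 = 15.03 m.
Hydraulic radius R = A/P = 18.94/15.03 = 1.26 m.
From Manning's equation, V = (1/n) R^(2/3) S^(1/2) = (1/0.014) × 1.26^(2/3) × 0.004292^(1/2) = 5.46 m/s.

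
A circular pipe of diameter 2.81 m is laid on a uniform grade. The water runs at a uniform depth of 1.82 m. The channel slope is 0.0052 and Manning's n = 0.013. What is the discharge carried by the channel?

For a circular section of diameter D = 2.81 m at depth y = 1.82 m, the central angle is θ = 2 arccos(1 − 2y/D) = 3.741 rad. Then A = (D²/8)(θ − sin θ) = 4.25 m² and P = Dθ/2 = 5.257 m.
Hydraulic radius R = A/P = 4.25/5.257 = 0.8085 m.
Manning's equation: Q = (1/n) A R^(2/3) S^(1/2) = (1/0.013) × 4.25 × 0.8085^(2/3) × 0.0052^(1/2) = 20.5 m³/s.

Q = 20.5 m³/s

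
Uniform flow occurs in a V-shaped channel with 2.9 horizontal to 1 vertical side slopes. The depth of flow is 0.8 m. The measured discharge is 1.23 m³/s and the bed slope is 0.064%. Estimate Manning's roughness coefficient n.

For a triangular section with side slope z = 2.9: A = zy² = 2.9×0.8² = 1.856 m²; P = 2y√(1+z²) = 2×0.8×3.068 = 4.908 m.
Hydraulic radius R = A/P = 1.856/4.908 = 0.3781 m.
Rearranging Manning's equation: n = (1/Q) A R^(2/3) S^(1/2) = (1/1.23) × 1.856 × 0.3781^(2/3) × √0.00064 = 0.02.

n = 0.02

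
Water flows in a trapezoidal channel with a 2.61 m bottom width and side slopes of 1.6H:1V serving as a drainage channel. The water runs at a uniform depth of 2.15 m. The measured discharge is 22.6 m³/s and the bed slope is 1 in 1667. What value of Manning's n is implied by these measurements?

With bottom width b = 2.61 m and side slope z = 1.6: A = (b + zy)y = (2.61 + 1.6×2.15)×2.15 = 13.01 m²; P = b + 2y√(1+z²) = 2.61 + 2×2.15×1.887 = 10.72 m.
Hydraulic radius R = A/P = 13.01/10.72 = 1.213 m.
Rearranging Manning's equation: n = (1/Q) A R^(2/3) S^(1/2) = (1/22.6) × 13.01 × 1.213^(2/3) × √0.0005999 = 0.016.

n = 0.016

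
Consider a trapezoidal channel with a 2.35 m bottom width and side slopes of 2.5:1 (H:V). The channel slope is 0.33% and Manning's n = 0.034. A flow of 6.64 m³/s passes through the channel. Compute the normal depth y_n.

Manning's equation rearranged: A R^(2/3) = nQ / (1·√S) = 0.034 × 6.64 / (√0.0033) = 3.93.
Trying y = 1.19 m: A R^(2/3) = 5.107 — high.
Trying y = 0.833 m: A R^(2/3) = 2.449 — low.
Trying y = 1.05 m: A R^(2/3) = 3.93 — ≈ 3.93.

y_n = 1.05 m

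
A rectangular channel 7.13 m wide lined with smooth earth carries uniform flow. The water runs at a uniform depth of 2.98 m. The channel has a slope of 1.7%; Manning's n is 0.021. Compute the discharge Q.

Flow area A = b·y = 7.13 × 2.98 = 21.25 m². Wetted perimeter P = b + 2y = 7.13 + 2×2.98 = 13.09 m.
Hydraulic radius R = A/P = 21.25/13.09 = 1.623 m.
Manning's equation: Q = (1/n) A R^(2/3) S^(1/2) = (1/0.021) × 21.25 × 1.623^(2/3) × 0.017^(1/2) = 182 m³/s.

Q = 182 m³/s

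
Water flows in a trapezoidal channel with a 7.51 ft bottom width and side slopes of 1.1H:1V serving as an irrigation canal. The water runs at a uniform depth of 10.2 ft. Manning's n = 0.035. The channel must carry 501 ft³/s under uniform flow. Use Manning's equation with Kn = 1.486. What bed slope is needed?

With bottom width b = 7.51 ft and side slope z = 1.1: A = (b + zy)y = (7.51 + 1.1×10.2)×10.2 = 191 ft²; P = b + 2y√(1+z²) = 7.51 + 2×10.2×1.487 = 37.84 ft.
Hydraulic radius R = A/P = 191/37.84 = 5.049 ft.
From Manning's equation, S = [nQ / (1.486 A R^(2/3))]² = [0.035 × 501 / (1.486 × 191 × 5.049^(2/3))]² = 0.00044.

S = 0.00044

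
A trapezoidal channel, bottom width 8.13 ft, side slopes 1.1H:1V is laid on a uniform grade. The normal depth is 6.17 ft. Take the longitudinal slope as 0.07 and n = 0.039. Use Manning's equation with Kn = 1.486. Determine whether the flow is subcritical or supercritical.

supercritical

With bottom width b = 8.13 ft and side slope z = 1.1: A = (b + zy)y = (8.13 + 1.1×6.17)×6.17 = 92.04 ft²; P = b + 2y√(1+z²) = 8.13 + 2×6.17×1.487 = 26.47 ft.
Hydraulic radius R = A/P = 92.04/26.47 = 3.476 ft.
V = (1.486/n) R^(2/3) √S = (1.486/0.039) × 3.476^(2/3) × √0.07 = 23.13 ft/s. Hydraulic depth D_h = A/T = 92.04/21.7 = 4.241 ft.
Froude number Fr = V/√(g·D_h) = 23.13/√(32.2×4.241) = 1.98, which is greater than 1, so the flow is supercritical.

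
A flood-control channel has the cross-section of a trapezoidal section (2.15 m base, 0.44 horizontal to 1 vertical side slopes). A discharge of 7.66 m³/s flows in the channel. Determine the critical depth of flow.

y_c = 1.01 m

At critical depth, Q² T / (g A³) = 1, i.e. A³/T = Q²/g = 7.66²/9.81 = 5.981.
Trying y = 0.723 m: A³/T = 2.039 — low.
Trying y = 1.27 m: A³/T = 12.46 — high.
Trying y = 1.01 m: A³/T = 5.921 — matches.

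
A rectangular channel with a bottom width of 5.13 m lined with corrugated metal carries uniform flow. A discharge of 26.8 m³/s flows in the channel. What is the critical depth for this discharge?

y_c = 1.41 m

For a rectangular channel, critical depth y_c = (q²/g)^(1/3) where q = Q/b = 26.8/5.13 = 5.224 m²/s.
So y_c = (5.224²/9.81)^(1/3) = 1.41 m.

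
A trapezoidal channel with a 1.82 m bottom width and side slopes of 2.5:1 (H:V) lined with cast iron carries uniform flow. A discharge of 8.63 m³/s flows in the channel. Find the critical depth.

At critical depth, Q² T / (g A³) = 1, i.e. A³/T = Q²/g = 8.63²/9.81 = 7.592.
At y = 0.798 m: A³/T = 4.856 — too small.
At y = 1.11 m: A³/T = 18 — too large.
At y = 0.895 m: A³/T = 7.608 — matches.

y_c = 0.895 m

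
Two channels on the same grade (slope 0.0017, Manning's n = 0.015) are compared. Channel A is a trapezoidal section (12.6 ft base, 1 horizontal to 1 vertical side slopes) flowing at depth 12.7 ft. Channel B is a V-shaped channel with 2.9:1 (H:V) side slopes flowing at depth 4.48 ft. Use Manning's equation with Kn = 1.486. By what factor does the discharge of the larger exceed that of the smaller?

11.8

Channel A: With bottom width b = 12.6 ft and side slope z = 1: A = (b + zy)y = (12.6 + 1×12.7)×12.7 = 321.3 ft²; P = b + 2y√(1+z²) = 12.6 + 2×12.7×1.414 = 48.52 ft. Hydraulic radius R = A/P = 321.3/48.52 = 6.622 ft. Q_A = (1.486/0.015)·321.3·6.622^(2/3)·√0.0017 = 4628 ft³/s.
Channel B: For a triangular section with side slope z = 2.9: A = zy² = 2.9×4.48² = 58.2 ft²; P = 2y√(1+z²) = 2×4.48×3.068 = 27.49 ft. Hydraulic radius R = A/P = 58.2/27.49 = 2.118 ft. Q_B = (1.486/0.015)·58.2·2.118^(2/3)·√0.0017 = 392 ft³/s.
The larger discharge is 4628 ft³/s and the smaller is 392 ft³/s; the ratio is 11.8.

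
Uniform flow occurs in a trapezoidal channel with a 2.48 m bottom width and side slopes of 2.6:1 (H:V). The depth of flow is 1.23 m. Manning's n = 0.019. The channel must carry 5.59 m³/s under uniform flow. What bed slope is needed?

S = 0.00034

With bottom width b = 2.48 m and side slope z = 2.6: A = (b + zy)y = (2.48 + 2.6×1.23)×1.23 = 6.984 m²; P = b + 2y√(1+z²) = 2.48 + 2×1.23×2.786 = 9.333 m.
Hydraulic radius R = A/P = 6.984/9.333 = 0.7483 m.
From Manning's equation, S = [nQ / (1 A R^(2/3))]² = [0.019 × 5.59 / (1 × 6.984 × 0.7483^(2/3))]² = 0.00034.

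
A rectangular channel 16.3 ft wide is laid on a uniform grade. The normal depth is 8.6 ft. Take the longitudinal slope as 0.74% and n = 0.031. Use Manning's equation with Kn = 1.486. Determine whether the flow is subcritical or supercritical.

subcritical

Flow area A = b·y = 16.3 × 8.6 = 140.2 ft². Wetted perimeter P = b + 2y = 16.3 + 2×8.6 = 33.5 ft.
Hydraulic radius R = A/P = 140.2/33.5 = 4.184 ft.
V = (1.486/n) R^(2/3) √S = (1.486/0.031) × 4.184^(2/3) × √0.0074 = 10.71 ft/s. Hydraulic depth D_h = A/T = 140.2/16.3 = 8.6 ft.
Froude number Fr = V/√(g·D_h) = 10.71/√(32.2×8.6) = 0.643, which is less than 1, so the flow is subcritical.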